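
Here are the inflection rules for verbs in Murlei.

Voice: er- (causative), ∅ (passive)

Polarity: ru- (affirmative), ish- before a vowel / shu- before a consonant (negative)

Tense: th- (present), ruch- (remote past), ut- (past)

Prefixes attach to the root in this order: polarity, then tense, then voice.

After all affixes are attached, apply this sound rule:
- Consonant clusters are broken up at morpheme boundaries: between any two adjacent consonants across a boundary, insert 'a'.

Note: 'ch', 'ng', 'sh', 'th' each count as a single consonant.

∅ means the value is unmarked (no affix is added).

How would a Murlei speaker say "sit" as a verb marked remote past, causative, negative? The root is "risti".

Attach polarity negative shu- (before consonant 'r') → shuristi.
Attach tense remote past ruch- → ruchshuristi.
Attach voice causative er- → erruchshuristi.
Apply epenthesis: erruchshuristi → eraruchashuristi.

eraruchashuristi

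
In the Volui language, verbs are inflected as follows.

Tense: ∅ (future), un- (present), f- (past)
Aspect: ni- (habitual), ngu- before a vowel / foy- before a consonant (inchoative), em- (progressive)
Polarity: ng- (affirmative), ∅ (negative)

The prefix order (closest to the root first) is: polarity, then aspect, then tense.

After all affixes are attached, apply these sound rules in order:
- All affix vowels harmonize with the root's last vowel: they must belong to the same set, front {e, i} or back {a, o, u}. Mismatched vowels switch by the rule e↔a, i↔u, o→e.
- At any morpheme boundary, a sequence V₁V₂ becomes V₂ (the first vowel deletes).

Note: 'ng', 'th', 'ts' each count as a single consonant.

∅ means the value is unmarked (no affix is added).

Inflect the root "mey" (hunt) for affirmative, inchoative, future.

feyngmey

Attach polarity affirmative ng- → ngmey.
Attach aspect inchoative foy- (before consonant 'ng') → foyngmey.
tense = future: zero marking, form stays foyngmey.
Apply vowel harmony: foyngmey → feyngmey.
Vowel deletion: no change.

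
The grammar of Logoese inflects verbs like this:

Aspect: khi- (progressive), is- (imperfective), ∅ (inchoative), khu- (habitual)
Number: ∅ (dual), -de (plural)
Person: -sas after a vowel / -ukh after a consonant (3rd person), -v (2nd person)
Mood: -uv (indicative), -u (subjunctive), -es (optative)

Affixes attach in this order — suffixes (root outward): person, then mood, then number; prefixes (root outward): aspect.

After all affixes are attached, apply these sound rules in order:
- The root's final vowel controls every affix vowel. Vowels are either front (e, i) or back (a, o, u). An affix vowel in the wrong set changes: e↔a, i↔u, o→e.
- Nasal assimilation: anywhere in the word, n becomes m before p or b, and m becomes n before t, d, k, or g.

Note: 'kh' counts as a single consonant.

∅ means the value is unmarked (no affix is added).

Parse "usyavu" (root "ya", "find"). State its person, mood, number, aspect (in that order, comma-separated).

2nd person, subjunctive, dual, imperfective

Segment: is-ya-v-u.
person: -v → 2nd person.
mood: -u → subjunctive.
number: ∅ → dual.
aspect: is- → imperfective.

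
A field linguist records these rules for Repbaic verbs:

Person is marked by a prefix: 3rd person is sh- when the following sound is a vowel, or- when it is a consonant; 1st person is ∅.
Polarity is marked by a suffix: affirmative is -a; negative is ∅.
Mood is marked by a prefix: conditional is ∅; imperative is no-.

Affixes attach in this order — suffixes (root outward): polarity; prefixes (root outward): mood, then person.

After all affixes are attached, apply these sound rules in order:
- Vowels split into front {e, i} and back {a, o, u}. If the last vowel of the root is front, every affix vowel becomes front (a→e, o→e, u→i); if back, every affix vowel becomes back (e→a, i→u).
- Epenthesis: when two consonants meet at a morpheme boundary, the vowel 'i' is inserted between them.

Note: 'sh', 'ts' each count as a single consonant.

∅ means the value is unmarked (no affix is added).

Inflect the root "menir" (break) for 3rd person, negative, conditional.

erimenir

polarity = negative: zero marking, form stays menir.
mood = conditional: zero marking, form stays menir.
Attach person 3rd person or- (before consonant 'm') → ormenir.
Apply vowel harmony: ormenir → ermenir.
Apply epenthesis: ermenir → erimenir.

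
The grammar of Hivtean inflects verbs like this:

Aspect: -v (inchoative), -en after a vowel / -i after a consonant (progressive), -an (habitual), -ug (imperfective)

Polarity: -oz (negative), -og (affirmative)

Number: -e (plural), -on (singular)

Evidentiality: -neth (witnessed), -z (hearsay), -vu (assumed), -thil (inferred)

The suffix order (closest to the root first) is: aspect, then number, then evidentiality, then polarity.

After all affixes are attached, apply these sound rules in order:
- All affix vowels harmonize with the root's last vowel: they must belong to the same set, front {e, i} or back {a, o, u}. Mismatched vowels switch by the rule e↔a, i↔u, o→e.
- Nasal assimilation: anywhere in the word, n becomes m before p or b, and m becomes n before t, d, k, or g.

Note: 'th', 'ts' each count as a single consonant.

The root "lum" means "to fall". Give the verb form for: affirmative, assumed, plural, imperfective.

Attach aspect imperfective -ug → lumug.
Attach number plural -e → lumuge.
Attach evidentiality assumed -vu → lumugevu.
Attach polarity affirmative -og → lumugevuog.
Apply vowel harmony: lumugevuog → lumugavuog.
Nasal assimilation: no change.

lumugavuog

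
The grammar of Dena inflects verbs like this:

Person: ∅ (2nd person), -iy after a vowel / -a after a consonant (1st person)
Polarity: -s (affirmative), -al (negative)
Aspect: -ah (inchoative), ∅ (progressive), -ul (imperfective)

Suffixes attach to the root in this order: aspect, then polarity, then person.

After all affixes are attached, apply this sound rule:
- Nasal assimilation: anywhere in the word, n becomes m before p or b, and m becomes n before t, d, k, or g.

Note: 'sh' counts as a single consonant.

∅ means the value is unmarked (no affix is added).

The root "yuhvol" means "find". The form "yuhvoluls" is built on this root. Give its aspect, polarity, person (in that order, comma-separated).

Segment: yuhvol-ul-s.
aspect: -ul → imperfective.
polarity: -s → affirmative.
person: ∅ → 2nd person.

imperfective, affirmative, 2nd person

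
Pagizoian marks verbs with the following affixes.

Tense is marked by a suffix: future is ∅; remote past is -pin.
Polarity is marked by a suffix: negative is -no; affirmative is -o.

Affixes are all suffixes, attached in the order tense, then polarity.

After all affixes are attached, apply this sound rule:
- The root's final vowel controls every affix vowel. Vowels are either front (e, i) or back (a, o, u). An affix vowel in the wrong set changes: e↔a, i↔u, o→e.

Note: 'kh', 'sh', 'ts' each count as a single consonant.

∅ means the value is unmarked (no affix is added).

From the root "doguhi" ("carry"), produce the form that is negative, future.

tense = future: zero marking, form stays doguhi.
Attach polarity negative -no → doguhino.
Apply vowel harmony: doguhino → doguhine.

doguhine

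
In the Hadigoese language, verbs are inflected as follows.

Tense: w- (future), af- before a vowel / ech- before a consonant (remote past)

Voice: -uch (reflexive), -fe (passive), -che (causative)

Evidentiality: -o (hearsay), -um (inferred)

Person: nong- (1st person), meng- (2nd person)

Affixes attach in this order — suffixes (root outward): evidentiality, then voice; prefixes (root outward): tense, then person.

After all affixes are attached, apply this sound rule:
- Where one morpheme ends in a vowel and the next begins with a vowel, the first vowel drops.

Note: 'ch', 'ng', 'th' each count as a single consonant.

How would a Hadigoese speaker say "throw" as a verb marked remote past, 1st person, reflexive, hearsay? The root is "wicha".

Attach tense remote past ech- (before consonant 'w') → echwicha.
Attach evidentiality hearsay -o → echwichao.
Attach person 1st person nong- → nongechwichao.
Attach voice reflexive -uch → nongechwichaouch.
Apply vowel deletion: nongechwichaouch → nongechwichuch.

nongechwichuch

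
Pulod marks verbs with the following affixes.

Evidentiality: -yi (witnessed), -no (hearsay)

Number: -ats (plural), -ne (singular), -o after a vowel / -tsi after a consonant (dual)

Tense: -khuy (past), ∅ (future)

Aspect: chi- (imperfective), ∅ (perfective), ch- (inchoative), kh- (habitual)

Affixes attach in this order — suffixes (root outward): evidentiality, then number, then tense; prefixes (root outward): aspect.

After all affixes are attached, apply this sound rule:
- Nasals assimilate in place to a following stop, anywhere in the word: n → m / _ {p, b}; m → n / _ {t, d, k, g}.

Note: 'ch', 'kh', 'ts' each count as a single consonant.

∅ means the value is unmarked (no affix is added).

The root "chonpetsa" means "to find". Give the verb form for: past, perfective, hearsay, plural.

Attach evidentiality hearsay -no → chonpetsano.
Attach number plural -ats → chonpetsanoats.
aspect = perfective: zero marking, form stays chonpetsanoats.
Attach tense past -khuy → chonpetsanoatskhuy.
Apply nasal assimilation: chonpetsanoatskhuy → chompetsanoatskhuy.

chompetsanoatskhuy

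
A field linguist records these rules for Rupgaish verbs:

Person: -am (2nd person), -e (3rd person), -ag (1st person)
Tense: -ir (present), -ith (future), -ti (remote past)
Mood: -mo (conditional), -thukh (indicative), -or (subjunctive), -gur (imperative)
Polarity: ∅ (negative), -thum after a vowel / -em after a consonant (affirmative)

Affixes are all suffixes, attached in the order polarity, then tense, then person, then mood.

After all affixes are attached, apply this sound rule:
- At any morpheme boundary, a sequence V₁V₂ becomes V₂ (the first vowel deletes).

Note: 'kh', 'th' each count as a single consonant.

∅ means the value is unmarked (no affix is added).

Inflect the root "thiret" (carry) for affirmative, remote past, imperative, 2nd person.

Attach polarity affirmative -em (after consonant 't') → thiretem.
Attach tense remote past -ti → thiretemti.
Attach person 2nd person -am → thiretemtiam.
Attach mood imperative -gur → thiretemtiamgur.
Apply vowel deletion: thiretemtiamgur → thiretemtamgur.

thiretemtamgur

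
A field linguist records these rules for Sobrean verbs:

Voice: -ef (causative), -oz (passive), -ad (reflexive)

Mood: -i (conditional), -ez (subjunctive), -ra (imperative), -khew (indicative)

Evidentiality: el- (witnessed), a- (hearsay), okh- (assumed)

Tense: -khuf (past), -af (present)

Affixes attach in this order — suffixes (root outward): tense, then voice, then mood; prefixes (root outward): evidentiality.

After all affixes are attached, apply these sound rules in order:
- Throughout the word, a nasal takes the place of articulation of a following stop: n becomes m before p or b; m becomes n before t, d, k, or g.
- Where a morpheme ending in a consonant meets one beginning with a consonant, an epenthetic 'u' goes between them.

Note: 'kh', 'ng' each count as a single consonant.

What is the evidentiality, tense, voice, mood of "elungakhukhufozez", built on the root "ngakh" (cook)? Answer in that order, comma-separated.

Segment: el-ngakh-khuf-oz-ez.
evidentiality: el- → witnessed.
tense: -khuf → past.
voice: -oz → passive.
mood: -ez → subjunctive.

witnessed, past, passive, subjunctive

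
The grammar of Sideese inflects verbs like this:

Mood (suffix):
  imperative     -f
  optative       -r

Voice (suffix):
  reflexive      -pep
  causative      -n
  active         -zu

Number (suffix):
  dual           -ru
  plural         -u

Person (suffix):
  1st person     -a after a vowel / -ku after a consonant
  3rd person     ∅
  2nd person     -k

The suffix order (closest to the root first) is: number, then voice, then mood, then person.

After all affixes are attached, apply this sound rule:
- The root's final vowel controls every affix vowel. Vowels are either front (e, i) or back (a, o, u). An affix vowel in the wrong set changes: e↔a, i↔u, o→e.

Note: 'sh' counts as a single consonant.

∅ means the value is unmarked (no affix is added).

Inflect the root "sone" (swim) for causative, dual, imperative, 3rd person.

Attach number dual -ru → soneru.
Attach voice causative -n → sonerun.
Attach mood imperative -f → sonerunf.
person = 3rd person: zero marking, form stays sonerunf.
Apply vowel harmony: sonerunf → sonerinf.

sonerinf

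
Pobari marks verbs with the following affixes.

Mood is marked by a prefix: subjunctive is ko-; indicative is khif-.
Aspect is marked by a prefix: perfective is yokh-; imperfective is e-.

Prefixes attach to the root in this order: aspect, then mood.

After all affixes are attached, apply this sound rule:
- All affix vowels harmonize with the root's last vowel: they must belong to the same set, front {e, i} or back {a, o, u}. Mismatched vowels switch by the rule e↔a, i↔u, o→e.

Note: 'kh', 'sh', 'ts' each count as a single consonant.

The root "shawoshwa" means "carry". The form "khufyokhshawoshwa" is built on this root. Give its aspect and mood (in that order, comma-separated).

perfective, indicative

Segment: khif-yokh-shawoshwa.
aspect: yokh- → perfective.
mood: khif- → indicative.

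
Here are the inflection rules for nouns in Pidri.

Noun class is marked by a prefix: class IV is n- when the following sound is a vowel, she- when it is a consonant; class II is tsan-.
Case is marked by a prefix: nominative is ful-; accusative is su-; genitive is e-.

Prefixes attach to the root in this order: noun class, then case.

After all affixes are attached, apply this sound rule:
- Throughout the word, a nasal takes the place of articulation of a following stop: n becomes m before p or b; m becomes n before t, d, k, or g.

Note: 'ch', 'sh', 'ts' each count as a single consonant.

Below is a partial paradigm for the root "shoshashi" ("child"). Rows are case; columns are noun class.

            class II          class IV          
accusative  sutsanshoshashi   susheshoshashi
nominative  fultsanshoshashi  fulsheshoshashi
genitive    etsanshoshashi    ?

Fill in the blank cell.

Attach noun class class IV she- (before consonant 'sh') → sheshoshashi.
Attach case genitive e- → esheshoshashi.
Nasal assimilation: no change.

esheshoshashi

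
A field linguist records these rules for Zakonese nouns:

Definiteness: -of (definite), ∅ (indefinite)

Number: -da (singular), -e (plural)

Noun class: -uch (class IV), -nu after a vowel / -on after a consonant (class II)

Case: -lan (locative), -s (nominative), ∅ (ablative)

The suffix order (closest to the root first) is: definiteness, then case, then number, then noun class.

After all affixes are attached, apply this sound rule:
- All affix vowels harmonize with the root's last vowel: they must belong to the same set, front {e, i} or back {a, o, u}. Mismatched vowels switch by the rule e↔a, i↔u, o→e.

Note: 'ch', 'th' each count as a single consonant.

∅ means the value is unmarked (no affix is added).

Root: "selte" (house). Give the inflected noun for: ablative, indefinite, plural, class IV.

selteeich

definiteness = indefinite: zero marking, form stays selte.
case = ablative: zero marking, form stays selte.
Attach number plural -e → seltee.
Attach noun class class IV -uch → selteeuch.
Apply vowel harmony: selteeuch → selteeich.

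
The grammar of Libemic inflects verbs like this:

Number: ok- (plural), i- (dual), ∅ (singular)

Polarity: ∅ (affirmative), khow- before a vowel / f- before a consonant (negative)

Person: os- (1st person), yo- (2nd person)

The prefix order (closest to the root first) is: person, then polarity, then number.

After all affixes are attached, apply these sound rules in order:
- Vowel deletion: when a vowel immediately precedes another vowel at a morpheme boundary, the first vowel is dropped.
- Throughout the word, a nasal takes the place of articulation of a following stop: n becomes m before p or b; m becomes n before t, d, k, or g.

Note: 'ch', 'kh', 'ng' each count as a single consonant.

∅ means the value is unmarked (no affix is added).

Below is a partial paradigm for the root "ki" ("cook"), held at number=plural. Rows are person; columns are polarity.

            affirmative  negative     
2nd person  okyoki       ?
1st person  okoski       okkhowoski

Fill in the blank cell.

Attach person 2nd person yo- → yoki.
Attach polarity negative f- (before consonant 'y') → fyoki.
Attach number plural ok- → okfyoki.
Vowel deletion: no change.
Nasal assimilation: no change.

okfyoki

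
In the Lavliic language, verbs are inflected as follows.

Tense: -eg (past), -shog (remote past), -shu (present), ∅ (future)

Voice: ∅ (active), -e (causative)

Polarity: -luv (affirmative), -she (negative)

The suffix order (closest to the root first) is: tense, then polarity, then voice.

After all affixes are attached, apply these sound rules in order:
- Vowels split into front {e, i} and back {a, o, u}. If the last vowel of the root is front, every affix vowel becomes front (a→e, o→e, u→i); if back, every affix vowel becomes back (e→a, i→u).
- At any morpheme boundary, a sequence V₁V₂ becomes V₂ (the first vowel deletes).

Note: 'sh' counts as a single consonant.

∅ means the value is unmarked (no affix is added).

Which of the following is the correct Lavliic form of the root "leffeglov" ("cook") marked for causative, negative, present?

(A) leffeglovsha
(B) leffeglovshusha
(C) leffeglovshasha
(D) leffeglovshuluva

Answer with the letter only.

Attach tense present -shu → leffeglovshu.
Attach polarity negative -she → leffeglovshushe.
Attach voice causative -e → leffeglovshushee.
Apply vowel harmony: leffeglovshushee → leffeglovshushaa.
Apply vowel deletion: leffeglovshushaa → leffeglovshusha.
So the correct form is leffeglovshusha, option (B).
(A) leffeglovsha is wrong: it uses future instead of present for tense.
(C) leffeglovshasha is wrong: it has the affixes in the wrong order.
(D) leffeglovshuluva is wrong: it uses affirmative instead of negative for polarity.

B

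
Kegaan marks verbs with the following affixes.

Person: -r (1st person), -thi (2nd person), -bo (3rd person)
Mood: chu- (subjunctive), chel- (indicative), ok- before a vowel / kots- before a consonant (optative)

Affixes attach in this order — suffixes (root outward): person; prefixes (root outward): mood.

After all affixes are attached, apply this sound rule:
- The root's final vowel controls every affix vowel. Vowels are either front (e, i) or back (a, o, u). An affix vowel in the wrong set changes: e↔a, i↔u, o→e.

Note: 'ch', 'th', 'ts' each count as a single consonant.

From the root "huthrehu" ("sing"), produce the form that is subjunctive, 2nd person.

Attach person 2nd person -thi → huthrehuthi.
Attach mood subjunctive chu- → chuhuthrehuthi.
Apply vowel harmony: chuhuthrehuthi → chuhuthrehuthu.

chuhuthrehuthu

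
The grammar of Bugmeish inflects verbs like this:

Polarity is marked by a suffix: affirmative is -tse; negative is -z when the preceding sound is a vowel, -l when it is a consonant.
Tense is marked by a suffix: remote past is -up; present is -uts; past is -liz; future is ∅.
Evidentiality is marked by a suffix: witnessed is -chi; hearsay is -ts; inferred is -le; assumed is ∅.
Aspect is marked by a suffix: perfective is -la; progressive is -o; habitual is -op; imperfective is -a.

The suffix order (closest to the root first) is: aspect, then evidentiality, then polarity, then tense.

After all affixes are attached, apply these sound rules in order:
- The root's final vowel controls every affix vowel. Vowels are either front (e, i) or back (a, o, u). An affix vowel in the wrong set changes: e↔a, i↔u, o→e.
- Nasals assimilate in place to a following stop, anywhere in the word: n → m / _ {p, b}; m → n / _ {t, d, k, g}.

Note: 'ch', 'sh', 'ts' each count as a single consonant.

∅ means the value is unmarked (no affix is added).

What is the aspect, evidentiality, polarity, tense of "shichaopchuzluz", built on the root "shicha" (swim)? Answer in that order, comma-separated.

habitual, witnessed, negative, past

Segment: shicha-op-chi-z-liz.
aspect: -op → habitual.
evidentiality: -chi → witnessed.
polarity: -z/l → negative.
tense: -liz → past.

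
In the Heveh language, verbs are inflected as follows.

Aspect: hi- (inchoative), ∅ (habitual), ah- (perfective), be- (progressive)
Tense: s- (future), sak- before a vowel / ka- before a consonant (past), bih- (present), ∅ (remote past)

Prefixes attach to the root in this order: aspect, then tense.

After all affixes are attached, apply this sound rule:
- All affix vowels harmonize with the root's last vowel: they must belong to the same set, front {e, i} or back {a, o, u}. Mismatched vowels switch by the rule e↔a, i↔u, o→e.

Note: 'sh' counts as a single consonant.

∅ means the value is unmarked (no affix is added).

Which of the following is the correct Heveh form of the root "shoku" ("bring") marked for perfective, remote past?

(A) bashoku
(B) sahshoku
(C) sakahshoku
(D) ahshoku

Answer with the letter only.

D

Attach aspect perfective ah- → ahshoku.
tense = remote past: zero marking, form stays ahshoku.
Vowel harmony: no change.
So the correct form is ahshoku, option (D).
(C) sakahshoku is wrong: it uses past instead of remote past for tense.
(B) sahshoku is wrong: it uses future instead of remote past for tense.
(A) bashoku is wrong: it uses progressive instead of perfective for aspect.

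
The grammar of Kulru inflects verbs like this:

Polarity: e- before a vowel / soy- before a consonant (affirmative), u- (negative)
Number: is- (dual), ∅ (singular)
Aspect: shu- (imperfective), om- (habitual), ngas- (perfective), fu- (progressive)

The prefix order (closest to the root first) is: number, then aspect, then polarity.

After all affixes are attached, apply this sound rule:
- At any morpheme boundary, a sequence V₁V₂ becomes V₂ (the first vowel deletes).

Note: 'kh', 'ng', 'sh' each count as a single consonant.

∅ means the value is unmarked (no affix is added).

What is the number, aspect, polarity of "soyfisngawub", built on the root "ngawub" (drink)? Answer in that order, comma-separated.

Segment: soy-fu-is-ngawub.
number: is- → dual.
aspect: fu- → progressive.
polarity: e/soy- → affirmative.

dual, progressive, affirmative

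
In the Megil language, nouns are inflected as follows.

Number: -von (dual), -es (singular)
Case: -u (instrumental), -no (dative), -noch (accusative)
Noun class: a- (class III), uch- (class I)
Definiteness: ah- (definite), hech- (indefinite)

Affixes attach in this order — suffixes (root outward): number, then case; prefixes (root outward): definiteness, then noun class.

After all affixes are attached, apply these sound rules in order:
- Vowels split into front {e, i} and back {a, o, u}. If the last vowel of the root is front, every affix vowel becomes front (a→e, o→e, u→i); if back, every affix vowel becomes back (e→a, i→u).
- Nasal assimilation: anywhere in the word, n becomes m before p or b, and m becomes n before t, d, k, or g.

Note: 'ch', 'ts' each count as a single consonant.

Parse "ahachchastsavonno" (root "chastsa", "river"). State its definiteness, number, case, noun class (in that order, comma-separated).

indefinite, dual, dative, class III

Segment: a-hech-chastsa-von-no.
definiteness: hech- → indefinite.
number: -von → dual.
case: -no → dative.
noun class: a- → class III.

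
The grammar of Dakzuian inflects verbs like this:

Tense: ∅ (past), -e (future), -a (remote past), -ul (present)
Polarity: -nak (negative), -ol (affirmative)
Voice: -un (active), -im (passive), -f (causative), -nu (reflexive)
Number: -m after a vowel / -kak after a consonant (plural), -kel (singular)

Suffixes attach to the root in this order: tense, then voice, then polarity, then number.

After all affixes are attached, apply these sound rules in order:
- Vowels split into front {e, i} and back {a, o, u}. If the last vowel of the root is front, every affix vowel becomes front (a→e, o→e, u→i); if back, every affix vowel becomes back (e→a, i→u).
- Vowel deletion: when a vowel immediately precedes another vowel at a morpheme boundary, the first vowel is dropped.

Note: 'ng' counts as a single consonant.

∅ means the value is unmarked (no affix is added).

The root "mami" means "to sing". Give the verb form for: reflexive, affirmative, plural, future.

Attach tense future -e → mamie.
Attach voice reflexive -nu → mamienu.
Attach polarity affirmative -ol → mamienuol.
Attach number plural -kak (after consonant 'l') → mamienuolkak.
Apply vowel harmony: mamienuolkak → mamienielkek.
Apply vowel deletion: mamienielkek → mamenelkek.

mamenelkek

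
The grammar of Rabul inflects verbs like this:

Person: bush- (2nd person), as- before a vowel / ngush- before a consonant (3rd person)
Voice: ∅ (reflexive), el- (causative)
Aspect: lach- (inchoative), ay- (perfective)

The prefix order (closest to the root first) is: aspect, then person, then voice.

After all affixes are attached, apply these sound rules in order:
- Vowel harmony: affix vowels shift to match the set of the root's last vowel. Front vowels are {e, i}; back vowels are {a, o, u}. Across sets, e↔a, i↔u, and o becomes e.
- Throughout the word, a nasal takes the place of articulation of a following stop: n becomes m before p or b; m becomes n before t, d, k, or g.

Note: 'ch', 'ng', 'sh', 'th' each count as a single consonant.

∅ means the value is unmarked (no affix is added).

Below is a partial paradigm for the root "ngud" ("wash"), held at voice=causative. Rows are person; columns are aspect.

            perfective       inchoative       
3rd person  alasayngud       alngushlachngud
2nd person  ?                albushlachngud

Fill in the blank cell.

albushayngud

Attach aspect perfective ay- → ayngud.
Attach person 2nd person bush- → bushayngud.
Attach voice causative el- → elbushayngud.
Apply vowel harmony: elbushayngud → albushayngud.
Nasal assimilation: no change.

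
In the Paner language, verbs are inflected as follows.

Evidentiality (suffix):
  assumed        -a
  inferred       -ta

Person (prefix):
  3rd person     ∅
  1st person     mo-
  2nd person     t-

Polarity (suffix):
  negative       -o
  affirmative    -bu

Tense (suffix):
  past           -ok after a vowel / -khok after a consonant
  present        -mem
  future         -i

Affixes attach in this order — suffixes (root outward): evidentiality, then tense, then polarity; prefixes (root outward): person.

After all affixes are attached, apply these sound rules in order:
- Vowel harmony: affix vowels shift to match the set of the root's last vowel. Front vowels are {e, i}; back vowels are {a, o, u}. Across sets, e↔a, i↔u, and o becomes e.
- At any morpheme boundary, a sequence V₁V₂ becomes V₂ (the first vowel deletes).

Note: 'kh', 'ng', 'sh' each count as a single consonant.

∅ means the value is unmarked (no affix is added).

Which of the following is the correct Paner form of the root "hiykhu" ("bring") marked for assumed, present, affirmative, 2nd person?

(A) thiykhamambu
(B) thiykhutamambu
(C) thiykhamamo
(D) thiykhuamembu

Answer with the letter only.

A

Attach person 2nd person t- → thiykhu.
Attach evidentiality assumed -a → thiykhua.
Attach tense present -mem → thiykhuamem.
Attach polarity affirmative -bu → thiykhuamembu.
Apply vowel harmony: thiykhuamembu → thiykhuamambu.
Apply vowel deletion: thiykhuamambu → thiykhamambu.
So the correct form is thiykhamambu, option (A).
(C) thiykhamamo is wrong: it uses negative instead of affirmative for polarity.
(B) thiykhutamambu is wrong: it uses inferred instead of assumed for evidentiality.
(D) thiykhuamembu is wrong: it fails to apply the sound rule(s).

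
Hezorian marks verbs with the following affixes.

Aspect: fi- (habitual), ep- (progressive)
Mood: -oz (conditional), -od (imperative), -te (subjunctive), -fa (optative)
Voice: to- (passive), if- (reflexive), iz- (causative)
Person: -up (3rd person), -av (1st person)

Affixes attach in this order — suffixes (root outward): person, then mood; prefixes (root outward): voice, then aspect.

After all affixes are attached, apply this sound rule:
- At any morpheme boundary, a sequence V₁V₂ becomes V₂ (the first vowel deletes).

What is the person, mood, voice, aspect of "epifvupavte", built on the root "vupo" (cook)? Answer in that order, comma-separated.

Segment: ep-if-vupo-av-te.
person: -av → 1st person.
mood: -te → subjunctive.
voice: if- → reflexive.
aspect: ep- → progressive.

1st person, subjunctive, reflexive, progressive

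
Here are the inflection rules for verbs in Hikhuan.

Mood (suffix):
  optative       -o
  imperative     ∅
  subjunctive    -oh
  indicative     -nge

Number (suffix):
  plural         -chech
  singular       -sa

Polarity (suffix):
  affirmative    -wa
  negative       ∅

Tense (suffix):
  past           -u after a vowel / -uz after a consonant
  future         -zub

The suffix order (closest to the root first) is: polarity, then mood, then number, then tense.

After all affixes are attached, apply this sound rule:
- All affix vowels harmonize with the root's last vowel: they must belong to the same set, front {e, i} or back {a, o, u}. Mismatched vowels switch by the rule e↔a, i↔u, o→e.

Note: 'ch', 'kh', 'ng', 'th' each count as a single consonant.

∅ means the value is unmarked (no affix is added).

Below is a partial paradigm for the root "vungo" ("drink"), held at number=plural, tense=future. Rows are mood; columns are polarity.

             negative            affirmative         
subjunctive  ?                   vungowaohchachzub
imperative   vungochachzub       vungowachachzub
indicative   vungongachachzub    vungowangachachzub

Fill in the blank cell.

vungoohchachzub

polarity = negative: zero marking, form stays vungo.
Attach mood subjunctive -oh → vungooh.
Attach number plural -chech → vungoohchech.
Attach tense future -zub → vungoohchechzub.
Apply vowel harmony: vungoohchechzub → vungoohchachzub.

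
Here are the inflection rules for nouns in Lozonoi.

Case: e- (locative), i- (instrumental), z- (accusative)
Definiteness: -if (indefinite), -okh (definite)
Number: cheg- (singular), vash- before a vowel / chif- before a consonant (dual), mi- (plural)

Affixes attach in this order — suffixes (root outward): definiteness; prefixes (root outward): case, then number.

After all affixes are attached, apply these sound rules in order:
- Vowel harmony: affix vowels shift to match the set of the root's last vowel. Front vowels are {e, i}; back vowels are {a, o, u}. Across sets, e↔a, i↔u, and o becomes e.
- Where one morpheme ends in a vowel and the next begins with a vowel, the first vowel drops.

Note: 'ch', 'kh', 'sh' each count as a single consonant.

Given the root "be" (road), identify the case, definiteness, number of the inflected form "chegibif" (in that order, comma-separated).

Segment: cheg-i-be-if.
case: i- → instrumental.
definiteness: -if → indefinite.
number: cheg- → singular.

instrumental, indefinite, singular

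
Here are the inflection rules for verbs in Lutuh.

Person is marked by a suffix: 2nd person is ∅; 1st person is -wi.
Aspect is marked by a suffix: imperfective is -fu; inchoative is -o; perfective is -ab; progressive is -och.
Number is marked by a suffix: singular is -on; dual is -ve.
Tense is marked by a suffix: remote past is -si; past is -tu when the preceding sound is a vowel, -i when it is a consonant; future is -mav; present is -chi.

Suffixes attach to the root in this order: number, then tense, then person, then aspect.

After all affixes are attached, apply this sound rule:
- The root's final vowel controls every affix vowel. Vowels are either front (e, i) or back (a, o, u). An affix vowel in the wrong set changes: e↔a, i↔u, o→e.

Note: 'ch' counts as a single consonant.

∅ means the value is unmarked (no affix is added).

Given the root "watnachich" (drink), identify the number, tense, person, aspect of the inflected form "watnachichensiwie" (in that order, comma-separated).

singular, remote past, 1st person, inchoative

Segment: watnachich-on-si-wi-o.
number: -on → singular.
tense: -si → remote past.
person: -wi → 1st person.
aspect: -o → inchoative.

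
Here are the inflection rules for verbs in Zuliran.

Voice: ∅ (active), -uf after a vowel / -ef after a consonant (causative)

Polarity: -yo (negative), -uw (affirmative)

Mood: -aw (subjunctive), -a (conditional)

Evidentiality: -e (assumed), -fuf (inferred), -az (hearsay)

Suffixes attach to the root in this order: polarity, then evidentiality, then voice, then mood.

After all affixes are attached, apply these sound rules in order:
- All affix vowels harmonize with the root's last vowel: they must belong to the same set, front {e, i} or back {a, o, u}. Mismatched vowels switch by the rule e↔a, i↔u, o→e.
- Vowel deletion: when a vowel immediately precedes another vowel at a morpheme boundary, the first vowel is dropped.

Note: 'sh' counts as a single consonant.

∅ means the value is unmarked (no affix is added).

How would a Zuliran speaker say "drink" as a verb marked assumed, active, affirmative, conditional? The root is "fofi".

fofiwe

Attach polarity affirmative -uw → fofiuw.
Attach evidentiality assumed -e → fofiuwe.
voice = active: zero marking, form stays fofiuwe.
Attach mood conditional -a → fofiuwea.
Apply vowel harmony: fofiuwea → fofiiwee.
Apply vowel deletion: fofiiwee → fofiwe.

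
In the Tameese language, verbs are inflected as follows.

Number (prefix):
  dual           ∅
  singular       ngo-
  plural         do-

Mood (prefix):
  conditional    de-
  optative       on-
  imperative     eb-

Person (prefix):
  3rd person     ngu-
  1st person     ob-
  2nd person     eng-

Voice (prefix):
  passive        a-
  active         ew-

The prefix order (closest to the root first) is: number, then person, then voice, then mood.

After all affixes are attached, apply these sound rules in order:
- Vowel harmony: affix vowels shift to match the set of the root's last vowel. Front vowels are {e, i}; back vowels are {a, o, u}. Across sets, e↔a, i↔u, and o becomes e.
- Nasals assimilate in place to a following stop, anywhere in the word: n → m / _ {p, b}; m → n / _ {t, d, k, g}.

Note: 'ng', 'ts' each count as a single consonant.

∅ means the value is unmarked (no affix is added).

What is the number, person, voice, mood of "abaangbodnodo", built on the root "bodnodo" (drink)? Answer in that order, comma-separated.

dual, 2nd person, passive, imperative

Segment: eb-a-eng-bodnodo.
number: ∅ → dual.
person: eng- → 2nd person.
voice: a- → passive.
mood: eb- → imperative.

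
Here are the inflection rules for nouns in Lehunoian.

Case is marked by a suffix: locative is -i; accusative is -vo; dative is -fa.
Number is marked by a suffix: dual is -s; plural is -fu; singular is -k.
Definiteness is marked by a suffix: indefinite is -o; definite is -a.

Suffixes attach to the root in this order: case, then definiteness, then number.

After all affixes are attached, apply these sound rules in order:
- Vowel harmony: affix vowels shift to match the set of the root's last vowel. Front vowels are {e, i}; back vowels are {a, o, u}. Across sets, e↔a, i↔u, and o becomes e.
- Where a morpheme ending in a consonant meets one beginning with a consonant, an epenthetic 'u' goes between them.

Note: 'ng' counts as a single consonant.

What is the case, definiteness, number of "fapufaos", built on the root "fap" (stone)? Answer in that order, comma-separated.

Segment: fap-fa-o-s.
case: -fa → dative.
definiteness: -o → indefinite.
number: -s → dual.

dative, indefinite, dual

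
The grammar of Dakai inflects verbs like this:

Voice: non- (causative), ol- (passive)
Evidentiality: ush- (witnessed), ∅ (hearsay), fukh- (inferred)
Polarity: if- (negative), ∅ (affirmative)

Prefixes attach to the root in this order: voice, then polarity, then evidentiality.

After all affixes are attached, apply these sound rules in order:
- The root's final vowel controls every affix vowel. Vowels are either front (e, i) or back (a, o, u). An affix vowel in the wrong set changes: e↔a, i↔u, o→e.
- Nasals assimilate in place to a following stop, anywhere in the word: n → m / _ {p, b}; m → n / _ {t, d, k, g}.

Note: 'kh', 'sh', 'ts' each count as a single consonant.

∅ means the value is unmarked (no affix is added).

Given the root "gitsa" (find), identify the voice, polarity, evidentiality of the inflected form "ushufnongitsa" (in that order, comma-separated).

causative, negative, witnessed

Segment: ush-if-non-gitsa.
voice: non- → causative.
polarity: if- → negative.
evidentiality: ush- → witnessed.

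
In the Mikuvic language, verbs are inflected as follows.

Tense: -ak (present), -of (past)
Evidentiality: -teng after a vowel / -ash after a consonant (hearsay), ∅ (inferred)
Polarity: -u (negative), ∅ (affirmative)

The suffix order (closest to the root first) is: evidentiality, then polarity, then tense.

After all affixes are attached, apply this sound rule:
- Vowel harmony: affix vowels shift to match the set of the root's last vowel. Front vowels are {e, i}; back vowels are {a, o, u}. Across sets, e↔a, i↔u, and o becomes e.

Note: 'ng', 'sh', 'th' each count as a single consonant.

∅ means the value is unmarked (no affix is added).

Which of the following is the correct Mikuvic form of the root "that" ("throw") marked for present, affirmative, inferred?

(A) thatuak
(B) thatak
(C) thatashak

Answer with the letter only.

B

evidentiality = inferred: zero marking, form stays that.
polarity = affirmative: zero marking, form stays that.
Attach tense present -ak → thatak.
Vowel harmony: no change.
So the correct form is thatak, option (B).
(A) thatuak is wrong: it uses negative instead of affirmative for polarity.
(C) thatashak is wrong: it uses hearsay instead of inferred for evidentiality.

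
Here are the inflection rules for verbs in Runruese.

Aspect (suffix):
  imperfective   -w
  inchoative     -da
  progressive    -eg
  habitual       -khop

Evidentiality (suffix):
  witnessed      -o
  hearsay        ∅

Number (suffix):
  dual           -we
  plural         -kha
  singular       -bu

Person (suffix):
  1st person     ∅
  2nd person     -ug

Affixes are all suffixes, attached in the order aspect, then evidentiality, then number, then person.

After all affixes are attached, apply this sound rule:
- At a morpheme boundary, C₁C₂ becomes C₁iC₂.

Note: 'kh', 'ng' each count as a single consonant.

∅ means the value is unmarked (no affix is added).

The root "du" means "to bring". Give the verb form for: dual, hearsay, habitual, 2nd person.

Attach aspect habitual -khop → dukhop.
evidentiality = hearsay: zero marking, form stays dukhop.
Attach number dual -we → dukhopwe.
Attach person 2nd person -ug → dukhopweug.
Apply epenthesis: dukhopweug → dukhopiweug.

dukhopiweug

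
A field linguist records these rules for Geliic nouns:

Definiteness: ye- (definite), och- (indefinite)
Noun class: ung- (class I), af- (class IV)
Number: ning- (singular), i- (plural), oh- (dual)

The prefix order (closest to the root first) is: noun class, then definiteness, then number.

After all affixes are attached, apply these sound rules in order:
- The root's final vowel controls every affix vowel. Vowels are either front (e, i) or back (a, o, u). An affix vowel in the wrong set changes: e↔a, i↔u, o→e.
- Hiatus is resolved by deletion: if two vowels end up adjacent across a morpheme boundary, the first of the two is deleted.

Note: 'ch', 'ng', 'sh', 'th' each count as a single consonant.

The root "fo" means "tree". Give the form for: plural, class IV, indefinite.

ochaffo

Attach noun class class IV af- → affo.
Attach definiteness indefinite och- → ochaffo.
Attach number plural i- → iochaffo.
Apply vowel harmony: iochaffo → uochaffo.
Apply vowel deletion: uochaffo → ochaffo.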